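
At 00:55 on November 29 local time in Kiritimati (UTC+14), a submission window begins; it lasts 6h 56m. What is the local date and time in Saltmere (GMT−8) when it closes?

09:51 on November 28

Convert start to UTC: 00:55 − 14:00 = 10:55 UTC on Nov 28.
Add 6 hours and 56 minutes duration → 17:51 UTC.
Saltmere is UTC−8:00, so local end time = 17:51 − 8:00 = 09:51 on Nov 28.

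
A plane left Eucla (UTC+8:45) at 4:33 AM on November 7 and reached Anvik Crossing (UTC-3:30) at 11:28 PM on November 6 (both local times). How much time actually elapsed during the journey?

Anvik Crossing is 12:15 behind Eucla.
Clock-face elapsed time (ignoring zones) is −5 hours 5 minutes.
Actual elapsed = −5 hours 5 minutes + 12:15 = 7 hours 10 minutes.

7 hours 10 minutes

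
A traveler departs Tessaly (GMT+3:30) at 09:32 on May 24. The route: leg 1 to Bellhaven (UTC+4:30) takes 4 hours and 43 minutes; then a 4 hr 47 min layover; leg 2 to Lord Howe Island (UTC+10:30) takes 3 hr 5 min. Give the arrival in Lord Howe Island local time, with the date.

Convert departure to UTC: 09:32 − 3:30 = 06:02 UTC on May 24.
Add 4 hours 43 minutes leg 1 → 10:45 UTC.
Add 4 hours and 47 minutes layover in Bellhaven → 15:32 UTC.
Add 3 hours and 5 minutes leg 2 → 18:37 UTC.
Lord Howe Island is UTC+10:30, so local arrival = 18:37 + 10:30 = 05:07 on May 25.

05:07 on May 25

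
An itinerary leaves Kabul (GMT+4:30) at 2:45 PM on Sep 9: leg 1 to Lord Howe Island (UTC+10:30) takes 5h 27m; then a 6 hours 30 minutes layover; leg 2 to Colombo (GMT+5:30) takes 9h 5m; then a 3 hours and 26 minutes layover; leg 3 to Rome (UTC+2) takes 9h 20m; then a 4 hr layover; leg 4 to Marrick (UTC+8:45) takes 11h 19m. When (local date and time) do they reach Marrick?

8:07 PM on Sep 11

Convert departure to UTC: 2:45 PM − 4:30 = 10:15 AM UTC on Sep 9.
Add 5 hours 27 minutes leg 1 → 3:42 PM UTC.
Add 6 hours 30 minutes layover in Lord Howe Island → 10:12 PM UTC.
Add 9 hours and 5 minutes leg 2 → 7:17 AM UTC (Sep 10).
Add 3 hours 26 minutes layover in Colombo → 10:43 AM UTC.
Add 9 hours 20 minutes leg 3 → 8:03 PM UTC.
Add 4 hours layover in Rome → 12:03 AM UTC (Sep 11).
Add 11 hours and 19 minutes leg 4 → 11:22 AM UTC.
Marrick is UTC+8:45, so local arrival = 11:22 AM + 8:45 = 8:07 PM on Sep 11.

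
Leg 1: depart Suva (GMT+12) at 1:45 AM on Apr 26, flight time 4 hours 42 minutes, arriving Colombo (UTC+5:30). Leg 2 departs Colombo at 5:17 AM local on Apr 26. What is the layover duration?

5 hours 20 minutes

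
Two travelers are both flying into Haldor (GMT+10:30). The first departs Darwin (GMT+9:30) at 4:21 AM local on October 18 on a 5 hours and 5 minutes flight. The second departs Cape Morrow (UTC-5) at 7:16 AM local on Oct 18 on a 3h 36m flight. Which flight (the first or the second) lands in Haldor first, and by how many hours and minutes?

Flight 1 in UTC: 4:21 AM − 9:30 = 6:51 PM on Oct 17.
+5 hours 5 minutes → arrive 11:56 PM UTC on Oct 17.
Flight 2 in UTC: 7:16 AM + 5:00 = 12:16 PM on Oct 18.
+3 hours and 36 minutes → arrive 3:52 PM UTC on Oct 18.
Flight 1 lands earlier by 15 hours 56 minutes.

the first, by 15 hours 56 minutes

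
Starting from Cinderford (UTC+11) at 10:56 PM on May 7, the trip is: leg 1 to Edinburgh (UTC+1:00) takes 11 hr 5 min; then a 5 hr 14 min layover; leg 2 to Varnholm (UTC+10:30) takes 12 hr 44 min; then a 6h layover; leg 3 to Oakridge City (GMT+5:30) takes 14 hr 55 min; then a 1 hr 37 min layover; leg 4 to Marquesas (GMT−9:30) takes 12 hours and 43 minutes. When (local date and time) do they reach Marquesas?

6:44 PM on May 9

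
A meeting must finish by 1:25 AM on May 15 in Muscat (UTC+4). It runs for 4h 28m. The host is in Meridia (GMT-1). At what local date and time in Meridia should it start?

3:57 PM on May 14

Target end time in UTC: 1:25 AM − 4:00 = 9:25 PM on May 14.
Subtract 4 hours and 28 minutes → start 4:57 PM UTC on May 14.
Meridia is UTC−1:00: 4:57 PM − 1:00 = 3:57 PM on May 14.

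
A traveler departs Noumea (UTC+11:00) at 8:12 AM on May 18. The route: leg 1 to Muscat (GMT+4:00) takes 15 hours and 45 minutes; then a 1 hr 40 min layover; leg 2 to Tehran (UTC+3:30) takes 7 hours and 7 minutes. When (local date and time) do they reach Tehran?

1:14 AM on May 19

Convert departure to UTC: 8:12 AM − 11:00 = 9:12 PM UTC on May 17.
Add 15 hours 45 minutes leg 1 → 12:57 PM UTC (May 18).
Add 1 hour and 40 minutes layover in Muscat → 2:37 PM UTC.
Add 7 hours 7 minutes leg 2 → 9:44 PM UTC.
Tehran is UTC+3:30, so local arrival = 9:44 PM + 3:30 = 1:14 AM on May 19.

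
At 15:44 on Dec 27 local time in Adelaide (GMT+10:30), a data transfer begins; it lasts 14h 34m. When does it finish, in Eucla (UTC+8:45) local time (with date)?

Eucla is 1:45 behind Adelaide.
After 14 hours 34 minutes it is 06:18 (Dec 28) in Adelaide.
Shift by the zone difference: 06:18 − 1:45 = 04:33 on Dec 28 in Eucla.

04:33 on December 28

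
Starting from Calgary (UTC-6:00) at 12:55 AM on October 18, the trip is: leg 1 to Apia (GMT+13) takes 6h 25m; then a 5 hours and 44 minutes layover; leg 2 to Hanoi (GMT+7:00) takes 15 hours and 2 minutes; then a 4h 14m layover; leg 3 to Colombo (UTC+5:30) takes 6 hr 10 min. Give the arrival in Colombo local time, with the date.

Convert departure to UTC: 12:55 AM + 6:00 = 6:55 AM UTC on Oct 18.
Add 6 hours and 25 minutes leg 1 → 1:20 PM UTC.
Add 5 hours and 44 minutes layover in Apia → 7:04 PM UTC.
Add 15 hours and 2 minutes leg 2 → 10:06 AM UTC (Oct 19).
Add 4 hours and 14 minutes layover in Hanoi → 2:20 PM UTC.
Add 6 hours and 10 minutes leg 3 → 8:30 PM UTC.
Colombo is UTC+5:30, so local arrival = 8:30 PM + 5:30 = 2:00 AM on Oct 20.

2:00 AM on Oct 20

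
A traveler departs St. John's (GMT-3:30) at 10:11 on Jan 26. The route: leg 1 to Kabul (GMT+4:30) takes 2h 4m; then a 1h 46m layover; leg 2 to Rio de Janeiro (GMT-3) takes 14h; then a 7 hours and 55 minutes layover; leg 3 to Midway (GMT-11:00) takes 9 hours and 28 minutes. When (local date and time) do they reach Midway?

Convert departure to UTC: 10:11 + 3:30 = 13:41 UTC on Jan 26.
Add 2 hours 4 minutes leg 1 → 15:45 UTC.
Add 1 hour and 46 minutes layover in Kabul → 17:31 UTC.
Add 14 hours leg 2 → 07:31 UTC (Jan 27).
Add 7 hours and 55 minutes layover in Rio de Janeiro → 15:26 UTC.
Add 9 hours and 28 minutes leg 3 → 00:54 UTC (Jan 28).
Midway is UTC−11:00, so local arrival = 00:54 − 11:00 = 13:54 on Jan 27.

13:54 on January 27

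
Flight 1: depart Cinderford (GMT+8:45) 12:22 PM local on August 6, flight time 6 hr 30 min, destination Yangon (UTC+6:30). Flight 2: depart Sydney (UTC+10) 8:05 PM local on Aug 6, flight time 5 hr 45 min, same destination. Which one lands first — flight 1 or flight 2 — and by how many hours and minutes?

the first, by 5 hours 43 minutes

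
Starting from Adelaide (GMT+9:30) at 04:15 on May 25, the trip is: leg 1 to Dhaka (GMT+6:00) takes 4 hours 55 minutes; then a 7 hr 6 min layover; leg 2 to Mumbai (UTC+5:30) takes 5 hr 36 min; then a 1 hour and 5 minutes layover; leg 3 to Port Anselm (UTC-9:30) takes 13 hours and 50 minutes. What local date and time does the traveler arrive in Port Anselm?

17:47 on May 25

Convert departure to UTC: 04:15 − 9:30 = 18:45 UTC on May 24.
Add 4 hours 55 minutes leg 1 → 23:40 UTC.
Add 7 hours 6 minutes layover in Dhaka → 06:46 UTC (May 25).
Add 5 hours 36 minutes leg 2 → 12:22 UTC.
Add 1 hour 5 minutes layover in Mumbai → 13:27 UTC.
Add 13 hours and 50 minutes leg 3 → 03:17 UTC (May 26).
Port Anselm is UTC−9:30, so local arrival = 03:17 − 9:30 = 17:47 on May 25.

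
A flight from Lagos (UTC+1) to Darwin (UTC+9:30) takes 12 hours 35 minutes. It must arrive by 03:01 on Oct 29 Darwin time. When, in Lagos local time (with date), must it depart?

Target arrival in UTC: 03:01 − 9:30 = 17:31 on Oct 28.
Subtract 12 hours and 35 minutes → departure 04:56 UTC on Oct 28.
Lagos is UTC+1:00: 04:56 + 1:00 = 05:56 on Oct 28.

05:56 on October 28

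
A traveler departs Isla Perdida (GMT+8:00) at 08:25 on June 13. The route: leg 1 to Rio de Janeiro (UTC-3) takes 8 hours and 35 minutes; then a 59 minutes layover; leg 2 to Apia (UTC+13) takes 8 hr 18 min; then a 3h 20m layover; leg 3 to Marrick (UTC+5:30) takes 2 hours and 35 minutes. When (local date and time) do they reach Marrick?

05:42 on June 14

Convert departure to UTC: 08:25 − 8:00 = 00:25 UTC on Jun 13.
Add 8 hours 35 minutes leg 1 → 09:00 UTC.
Add 59 minutes layover in Rio de Janeiro → 09:59 UTC.
Add 8 hours 18 minutes leg 2 → 18:17 UTC.
Add 3 hours and 20 minutes layover in Apia → 21:37 UTC.
Add 2 hours 35 minutes leg 3 → 00:12 UTC (Jun 14).
Marrick is UTC+5:30, so local arrival = 00:12 + 5:30 = 05:42 on Jun 14.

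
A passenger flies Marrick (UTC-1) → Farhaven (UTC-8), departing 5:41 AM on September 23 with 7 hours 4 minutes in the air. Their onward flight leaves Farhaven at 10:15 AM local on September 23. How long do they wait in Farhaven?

4 hours 30 minutes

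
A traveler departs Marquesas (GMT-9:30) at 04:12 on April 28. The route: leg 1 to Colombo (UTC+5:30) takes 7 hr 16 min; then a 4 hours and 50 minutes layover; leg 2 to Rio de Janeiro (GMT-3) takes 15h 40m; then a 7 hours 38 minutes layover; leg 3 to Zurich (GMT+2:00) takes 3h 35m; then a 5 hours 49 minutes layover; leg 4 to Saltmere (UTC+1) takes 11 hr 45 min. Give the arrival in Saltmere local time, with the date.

Convert departure to UTC: 04:12 + 9:30 = 13:42 UTC on Apr 28.
Add 7 hours and 16 minutes leg 1 → 20:58 UTC.
Add 4 hours and 50 minutes layover in Colombo → 01:48 UTC (Apr 29).
Add 15 hours and 40 minutes leg 2 → 17:28 UTC.
Add 7 hours 38 minutes layover in Rio de Janeiro → 01:06 UTC (Apr 30).
Add 3 hours and 35 minutes leg 3 → 04:41 UTC.
Add 5 hours 49 minutes layover in Zurich → 10:30 UTC.
Add 11 hours 45 minutes leg 4 → 22:15 UTC.
Saltmere is UTC+1:00, so local arrival = 22:15 + 1:00 = 23:15 on Apr 30.

23:15 on Apr 30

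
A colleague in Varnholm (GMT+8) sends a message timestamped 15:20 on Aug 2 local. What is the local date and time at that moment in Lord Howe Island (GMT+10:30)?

Lord Howe Island is 2:30 ahead of Varnholm.
Shift by the zone difference: 15:20 + 2:30 = 17:50 on Aug 2 in Lord Howe Island.

17:50 on Aug 2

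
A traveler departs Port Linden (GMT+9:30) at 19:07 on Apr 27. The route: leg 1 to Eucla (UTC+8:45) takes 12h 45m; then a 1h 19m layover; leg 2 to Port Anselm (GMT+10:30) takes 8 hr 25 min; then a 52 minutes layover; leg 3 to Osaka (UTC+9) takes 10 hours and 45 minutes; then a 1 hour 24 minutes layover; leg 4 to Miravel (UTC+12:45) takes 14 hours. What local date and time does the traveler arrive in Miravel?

Convert departure to UTC: 19:07 − 9:30 = 09:37 UTC on Apr 27.
Add 12 hours 45 minutes leg 1 → 22:22 UTC.
Add 1 hour 19 minutes layover in Eucla → 23:41 UTC.
Add 8 hours 25 minutes leg 2 → 08:06 UTC (Apr 28).
Add 52 minutes layover in Port Anselm → 08:58 UTC.
Add 10 hours 45 minutes leg 3 → 19:43 UTC.
Add 1 hour and 24 minutes layover in Osaka → 21:07 UTC.
Add 14 hours leg 4 → 11:07 UTC (Apr 29).
Miravel is UTC+12:45, so local arrival = 11:07 + 12:45 = 23:52 on Apr 29.

23:52 on April 29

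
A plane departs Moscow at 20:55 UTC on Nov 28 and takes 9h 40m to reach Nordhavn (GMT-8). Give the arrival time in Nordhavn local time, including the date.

22:35 on November 28

Departure is given in UTC: 20:55 on Nov 28.
Add 9 hours and 40 minutes → 06:35 UTC (Nov 29).
Nordhavn is UTC−8:00: 06:35 − 8:00 = 22:35 on Nov 28.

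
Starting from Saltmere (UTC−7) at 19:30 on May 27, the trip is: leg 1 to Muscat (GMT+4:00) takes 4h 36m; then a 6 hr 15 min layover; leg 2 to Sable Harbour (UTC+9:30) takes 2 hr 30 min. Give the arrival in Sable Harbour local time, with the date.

01:21 on May 29

Convert departure to UTC: 19:30 + 7:00 = 02:30 UTC on May 28.
Add 4 hours and 36 minutes leg 1 → 07:06 UTC.
Add 6 hours 15 minutes layover in Muscat → 13:21 UTC.
Add 2 hours 30 minutes leg 2 → 15:51 UTC.
Sable Harbour is UTC+9:30, so local arrival = 15:51 + 9:30 = 01:21 on May 29.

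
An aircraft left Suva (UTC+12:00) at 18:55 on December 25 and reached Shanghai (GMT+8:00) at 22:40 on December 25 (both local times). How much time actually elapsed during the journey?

Departure in UTC: 18:55 − 12:00 = 06:55 on Dec 25.
Arrival in UTC: 22:40 − 8:00 = 14:40 on Dec 25.
Elapsed = 14:40 − 06:55 = 7 hours 45 minutes.

7 hours 45 minutes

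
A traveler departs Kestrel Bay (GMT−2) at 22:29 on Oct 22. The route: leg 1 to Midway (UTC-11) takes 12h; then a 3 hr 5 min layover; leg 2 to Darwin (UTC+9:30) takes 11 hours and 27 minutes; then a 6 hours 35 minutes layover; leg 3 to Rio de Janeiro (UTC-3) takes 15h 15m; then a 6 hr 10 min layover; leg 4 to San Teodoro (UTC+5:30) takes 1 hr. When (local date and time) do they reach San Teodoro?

13:31 on October 25

Convert departure to UTC: 22:29 + 2:00 = 00:29 UTC on Oct 23.
Add 12 hours leg 1 → 12:29 UTC.
Add 3 hours 5 minutes layover in Midway → 15:34 UTC.
Add 11 hours 27 minutes leg 2 → 03:01 UTC (Oct 24).
Add 6 hours and 35 minutes layover in Darwin → 09:36 UTC.
Add 15 hours 15 minutes leg 3 → 00:51 UTC (Oct 25).
Add 6 hours and 10 minutes layover in Rio de Janeiro → 07:01 UTC.
Add 1 hour leg 4 → 08:01 UTC.
San Teodoro is UTC+5:30, so local arrival = 08:01 + 5:30 = 13:31 on Oct 25.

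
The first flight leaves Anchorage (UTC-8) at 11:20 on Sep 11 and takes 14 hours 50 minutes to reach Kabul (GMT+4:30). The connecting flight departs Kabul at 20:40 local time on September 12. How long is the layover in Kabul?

Convert departure to UTC: 11:20 + 8:00 = 19:20 UTC on Sep 11.
Add 14 hours 50 minutes flight time → 10:10 UTC (Sep 12).
Kabul is UTC+4:30, so local arrival = 10:10 + 4:30 = 14:40 on Sep 12.
Layover = 20:40 − 14:40 = 6 hours.

6 hours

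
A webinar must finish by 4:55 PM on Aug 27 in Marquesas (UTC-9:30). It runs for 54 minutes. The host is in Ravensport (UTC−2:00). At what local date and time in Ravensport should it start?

11:31 PM on August 27

Target end time in UTC: 4:55 PM + 9:30 = 2:25 AM on Aug 28.
Subtract 54 minutes → start 1:31 AM UTC on Aug 28.
Ravensport is UTC−2:00: 1:31 AM − 2:00 = 11:31 PM on Aug 27.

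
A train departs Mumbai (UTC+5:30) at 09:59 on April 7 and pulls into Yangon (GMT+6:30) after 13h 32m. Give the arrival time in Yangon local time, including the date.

00:31 on April 8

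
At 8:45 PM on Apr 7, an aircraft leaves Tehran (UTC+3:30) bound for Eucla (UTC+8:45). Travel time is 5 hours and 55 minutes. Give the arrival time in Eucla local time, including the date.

7:55 AM on April 8

Eucla is 5:15 ahead of Tehran.
After 5 hours and 55 minutes it is 2:40 AM (Apr 8) in Tehran.
Shift by the zone difference: 2:40 AM + 5:15 = 7:55 AM on Apr 8 in Eucla.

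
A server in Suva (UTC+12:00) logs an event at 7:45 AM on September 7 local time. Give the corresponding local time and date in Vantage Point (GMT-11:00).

8:45 AM on September 6

In UTC: 7:45 AM − 12:00 = 7:45 PM on Sep 6.
Vantage Point is UTC−11:00: 7:45 PM − 11:00 = 8:45 AM on Sep 6.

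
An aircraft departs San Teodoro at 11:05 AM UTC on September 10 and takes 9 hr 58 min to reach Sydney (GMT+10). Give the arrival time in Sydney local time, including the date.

7:03 AM on September 11

Departure is given in UTC: 11:05 AM on Sep 10.
Add 9 hours 58 minutes → 9:03 PM UTC.
Sydney is UTC+10:00: 9:03 PM + 10:00 = 7:03 AM on Sep 11.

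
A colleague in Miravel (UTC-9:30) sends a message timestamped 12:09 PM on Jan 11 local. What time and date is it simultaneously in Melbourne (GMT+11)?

In UTC: 12:09 PM + 9:30 = 9:39 PM on Jan 11.
Melbourne is UTC+11:00: 9:39 PM + 11:00 = 8:39 AM on Jan 12.

8:39 AM on Jan 12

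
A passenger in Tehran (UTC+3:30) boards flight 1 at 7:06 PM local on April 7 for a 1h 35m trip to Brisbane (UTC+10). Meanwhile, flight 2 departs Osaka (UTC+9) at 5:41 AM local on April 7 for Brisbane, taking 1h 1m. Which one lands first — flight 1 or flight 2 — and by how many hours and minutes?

Flight 1 in UTC: 7:06 PM − 3:30 = 3:36 PM on Apr 7.
+1 hour 35 minutes → arrive 5:11 PM UTC on Apr 7.
Flight 2 in UTC: 5:41 AM − 9:00 = 8:41 PM on Apr 6.
+1 hour 1 minute → arrive 9:42 PM UTC on Apr 6.
Flight 2 lands earlier by 19 hours 29 minutes.

the second, by 19 hours 29 minutes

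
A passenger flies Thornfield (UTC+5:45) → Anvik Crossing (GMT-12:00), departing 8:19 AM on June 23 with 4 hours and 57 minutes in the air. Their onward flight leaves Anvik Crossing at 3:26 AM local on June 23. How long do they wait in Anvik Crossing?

Convert departure to UTC: 8:19 AM − 5:45 = 2:34 AM UTC on Jun 23.
Add 4 hours 57 minutes flight time → 7:31 AM UTC.
Anvik Crossing is UTC−12:00, so local arrival = 7:31 AM − 12:00 = 7:31 PM on Jun 22.
Layover = 3:26 AM − 7:31 PM (+1 day) = 7 hours 55 minutes.

7 hours 55 minutes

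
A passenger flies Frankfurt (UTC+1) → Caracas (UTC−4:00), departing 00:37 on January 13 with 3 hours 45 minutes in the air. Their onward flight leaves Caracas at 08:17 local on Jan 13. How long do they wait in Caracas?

Convert departure to UTC: 00:37 − 1:00 = 23:37 UTC on Jan 12.
Add 3 hours 45 minutes flight time → 03:22 UTC (Jan 13).
Caracas is UTC−4:00, so local arrival = 03:22 − 4:00 = 23:22 on Jan 12.
Layover = 08:17 − 23:22 (+1 day) = 8 hours 55 minutes.

8 hours 55 minutes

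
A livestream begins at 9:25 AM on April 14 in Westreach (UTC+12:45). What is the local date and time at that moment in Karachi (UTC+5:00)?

1:40 AM on Apr 14

In UTC: 9:25 AM − 12:45 = 8:40 PM on Apr 13.
Karachi is UTC+5:00: 8:40 PM + 5:00 = 1:40 AM on Apr 14.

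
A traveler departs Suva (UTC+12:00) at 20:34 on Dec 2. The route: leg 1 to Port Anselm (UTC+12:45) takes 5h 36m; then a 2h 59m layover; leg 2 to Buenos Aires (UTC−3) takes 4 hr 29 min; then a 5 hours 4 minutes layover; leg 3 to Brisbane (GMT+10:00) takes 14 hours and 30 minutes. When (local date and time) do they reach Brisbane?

03:12 on December 4

Convert departure to UTC: 20:34 − 12:00 = 08:34 UTC on Dec 2.
Add 5 hours 36 minutes leg 1 → 14:10 UTC.
Add 2 hours 59 minutes layover in Port Anselm → 17:09 UTC.
Add 4 hours and 29 minutes leg 2 → 21:38 UTC.
Add 5 hours 4 minutes layover in Buenos Aires → 02:42 UTC (Dec 3).
Add 14 hours and 30 minutes leg 3 → 17:12 UTC.
Brisbane is UTC+10:00, so local arrival = 17:12 + 10:00 = 03:12 on Dec 4.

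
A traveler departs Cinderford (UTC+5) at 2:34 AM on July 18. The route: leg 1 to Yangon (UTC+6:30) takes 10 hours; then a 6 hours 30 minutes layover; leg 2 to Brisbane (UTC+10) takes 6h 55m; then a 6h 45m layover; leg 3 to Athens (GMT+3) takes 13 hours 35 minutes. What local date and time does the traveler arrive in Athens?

8:19 PM on Jul 19

Convert departure to UTC: 2:34 AM − 5:00 = 9:34 PM UTC on Jul 17.
Add 10 hours leg 1 → 7:34 AM UTC (Jul 18).
Add 6 hours 30 minutes layover in Yangon → 2:04 PM UTC.
Add 6 hours 55 minutes leg 2 → 8:59 PM UTC.
Add 6 hours and 45 minutes layover in Brisbane → 3:44 AM UTC (Jul 19).
Add 13 hours and 35 minutes leg 3 → 5:19 PM UTC.
Athens is UTC+3:00, so local arrival = 5:19 PM + 3:00 = 8:19 PM on Jul 19.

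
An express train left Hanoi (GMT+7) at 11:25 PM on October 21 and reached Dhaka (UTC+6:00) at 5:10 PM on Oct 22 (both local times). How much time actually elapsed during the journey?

18 hours 45 minutes

Dhaka is 1:00 behind Hanoi.
Clock-face elapsed time (ignoring zones) is 17 hours 45 minutes.
Actual elapsed = 17 hours 45 minutes + 1:00 = 18 hours 45 minutes.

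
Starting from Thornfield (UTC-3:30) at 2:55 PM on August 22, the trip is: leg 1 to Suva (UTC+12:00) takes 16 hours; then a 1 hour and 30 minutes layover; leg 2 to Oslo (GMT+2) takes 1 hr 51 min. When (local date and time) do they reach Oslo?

3:46 PM on Aug 23

Convert departure to UTC: 2:55 PM + 3:30 = 6:25 PM UTC on Aug 22.
Add 16 hours leg 1 → 10:25 AM UTC (Aug 23).
Add 1 hour and 30 minutes layover in Suva → 11:55 AM UTC.
Add 1 hour 51 minutes leg 2 → 1:46 PM UTC.
Oslo is UTC+2:00, so local arrival = 1:46 PM + 2:00 = 3:46 PM on Aug 23.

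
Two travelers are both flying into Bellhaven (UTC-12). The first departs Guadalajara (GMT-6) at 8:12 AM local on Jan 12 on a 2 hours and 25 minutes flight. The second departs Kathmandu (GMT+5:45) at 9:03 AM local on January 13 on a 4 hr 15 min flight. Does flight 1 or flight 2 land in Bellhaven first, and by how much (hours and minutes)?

the first, by 14 hours 56 minutes

Flight 1 in UTC: 8:12 AM + 6:00 = 2:12 PM on Jan 12.
+2 hours 25 minutes → arrive 4:37 PM UTC on Jan 12.
Flight 2 in UTC: 9:03 AM − 5:45 = 3:18 AM on Jan 13.
+4 hours 15 minutes → arrive 7:33 AM UTC on Jan 13.
Flight 1 lands earlier by 14 hours 56 minutes.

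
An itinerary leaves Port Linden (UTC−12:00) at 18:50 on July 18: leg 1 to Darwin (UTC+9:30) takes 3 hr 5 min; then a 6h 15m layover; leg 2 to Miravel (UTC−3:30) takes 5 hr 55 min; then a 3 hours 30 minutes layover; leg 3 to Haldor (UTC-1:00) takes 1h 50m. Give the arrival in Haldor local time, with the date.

Convert departure to UTC: 18:50 + 12:00 = 06:50 UTC on Jul 19.
Add 3 hours 5 minutes leg 1 → 09:55 UTC.
Add 6 hours 15 minutes layover in Darwin → 16:10 UTC.
Add 5 hours and 55 minutes leg 2 → 22:05 UTC.
Add 3 hours and 30 minutes layover in Miravel → 01:35 UTC (Jul 20).
Add 1 hour 50 minutes leg 3 → 03:25 UTC.
Haldor is UTC−1:00, so local arrival = 03:25 − 1:00 = 02:25 on Jul 20.

02:25 on July 20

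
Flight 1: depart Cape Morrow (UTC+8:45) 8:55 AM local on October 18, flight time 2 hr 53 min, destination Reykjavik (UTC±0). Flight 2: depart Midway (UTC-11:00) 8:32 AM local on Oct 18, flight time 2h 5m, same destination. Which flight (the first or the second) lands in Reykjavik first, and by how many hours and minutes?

the first, by 18 hours 34 minutes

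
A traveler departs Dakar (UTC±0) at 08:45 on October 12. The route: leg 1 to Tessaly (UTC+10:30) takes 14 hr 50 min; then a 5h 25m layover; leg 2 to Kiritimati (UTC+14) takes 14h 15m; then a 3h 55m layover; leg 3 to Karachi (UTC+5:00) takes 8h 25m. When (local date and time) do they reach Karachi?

12:35 on Oct 14

Dakar is at UTC+0, so departure is already 08:45 UTC on Oct 12.
Add 14 hours 50 minutes leg 1 → 23:35 UTC.
Add 5 hours and 25 minutes layover in Tessaly → 05:00 UTC (Oct 13).
Add 14 hours 15 minutes leg 2 → 19:15 UTC.
Add 3 hours and 55 minutes layover in Kiritimati → 23:10 UTC.
Add 8 hours and 25 minutes leg 3 → 07:35 UTC (Oct 14).
Karachi is UTC+5:00, so local arrival = 07:35 + 5:00 = 12:35 on Oct 14.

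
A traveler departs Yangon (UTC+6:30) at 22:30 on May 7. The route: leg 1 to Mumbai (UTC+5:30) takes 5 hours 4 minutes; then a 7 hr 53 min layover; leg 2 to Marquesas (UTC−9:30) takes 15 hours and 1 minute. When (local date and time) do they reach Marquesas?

Convert departure to UTC: 22:30 − 6:30 = 16:00 UTC on May 7.
Add 5 hours 4 minutes leg 1 → 21:04 UTC.
Add 7 hours 53 minutes layover in Mumbai → 04:57 UTC (May 8).
Add 15 hours 1 minute leg 2 → 19:58 UTC.
Marquesas is UTC−9:30, so local arrival = 19:58 − 9:30 = 10:28 on May 8.

10:28 on May 8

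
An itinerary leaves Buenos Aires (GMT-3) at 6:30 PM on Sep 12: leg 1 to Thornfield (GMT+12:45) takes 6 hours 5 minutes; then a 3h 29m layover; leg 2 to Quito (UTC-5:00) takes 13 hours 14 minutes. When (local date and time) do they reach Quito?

Convert departure to UTC: 6:30 PM + 3:00 = 9:30 PM UTC on Sep 12.
Add 6 hours 5 minutes leg 1 → 3:35 AM UTC (Sep 13).
Add 3 hours 29 minutes layover in Thornfield → 7:04 AM UTC.
Add 13 hours and 14 minutes leg 2 → 8:18 PM UTC.
Quito is UTC−5:00, so local arrival = 8:18 PM − 5:00 = 3:18 PM on Sep 13.

3:18 PM on Sep 13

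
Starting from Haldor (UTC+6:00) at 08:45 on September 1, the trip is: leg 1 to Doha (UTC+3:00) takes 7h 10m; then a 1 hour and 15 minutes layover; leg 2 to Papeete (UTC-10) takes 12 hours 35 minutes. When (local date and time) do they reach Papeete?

Convert departure to UTC: 08:45 − 6:00 = 02:45 UTC on Sep 1.
Add 7 hours 10 minutes leg 1 → 09:55 UTC.
Add 1 hour and 15 minutes layover in Doha → 11:10 UTC.
Add 12 hours 35 minutes leg 2 → 23:45 UTC.
Papeete is UTC−10:00, so local arrival = 23:45 − 10:00 = 13:45 on Sep 1.

13:45 on Sep 1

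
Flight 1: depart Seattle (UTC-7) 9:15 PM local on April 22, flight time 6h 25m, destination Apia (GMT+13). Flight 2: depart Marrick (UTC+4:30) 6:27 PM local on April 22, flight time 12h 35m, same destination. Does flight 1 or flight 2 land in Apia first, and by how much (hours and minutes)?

the second, by 8 hours 8 minutes

Flight 1 in UTC: 9:15 PM + 7:00 = 4:15 AM on Apr 23.
+6 hours and 25 minutes → arrive 10:40 AM UTC on Apr 23.
Flight 2 in UTC: 6:27 PM − 4:30 = 1:57 PM on Apr 22.
+12 hours 35 minutes → arrive 2:32 AM UTC on Apr 23.
Flight 2 lands earlier by 8 hours 8 minutes.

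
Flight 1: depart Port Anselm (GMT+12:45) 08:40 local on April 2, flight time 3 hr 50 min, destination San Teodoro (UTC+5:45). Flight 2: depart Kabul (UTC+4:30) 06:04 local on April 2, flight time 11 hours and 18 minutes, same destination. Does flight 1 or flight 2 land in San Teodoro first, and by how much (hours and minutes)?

Flight 1 in UTC: 08:40 − 12:45 = 19:55 on Apr 1.
+3 hours 50 minutes → arrive 23:45 UTC on Apr 1.
Flight 2 in UTC: 06:04 − 4:30 = 01:34 on Apr 2.
+11 hours and 18 minutes → arrive 12:52 UTC on Apr 2.
Flight 1 lands earlier by 13 hours 7 minutes.

the first, by 13 hours 7 minutes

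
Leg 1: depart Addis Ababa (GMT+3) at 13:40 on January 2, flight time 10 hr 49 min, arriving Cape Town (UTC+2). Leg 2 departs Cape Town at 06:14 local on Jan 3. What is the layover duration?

Convert departure to UTC: 13:40 − 3:00 = 10:40 UTC on Jan 2.
Add 10 hours and 49 minutes flight time → 21:29 UTC.
Cape Town is UTC+2:00, so local arrival = 21:29 + 2:00 = 23:29 on Jan 2.
Layover = 06:14 − 23:29 (+1 day) = 6 hours 45 minutes.

6 hours 45 minutes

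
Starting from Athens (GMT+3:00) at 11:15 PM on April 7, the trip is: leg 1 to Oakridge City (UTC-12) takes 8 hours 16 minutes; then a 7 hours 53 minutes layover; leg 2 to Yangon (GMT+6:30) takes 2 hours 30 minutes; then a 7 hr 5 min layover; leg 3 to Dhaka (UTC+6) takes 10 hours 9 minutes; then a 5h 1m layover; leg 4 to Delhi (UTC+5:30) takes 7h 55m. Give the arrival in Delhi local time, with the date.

2:34 AM on April 10

Convert departure to UTC: 11:15 PM − 3:00 = 8:15 PM UTC on Apr 7.
Add 8 hours and 16 minutes leg 1 → 4:31 AM UTC (Apr 8).
Add 7 hours and 53 minutes layover in Oakridge City → 12:24 PM UTC.
Add 2 hours and 30 minutes leg 2 → 2:54 PM UTC.
Add 7 hours 5 minutes layover in Yangon → 9:59 PM UTC.
Add 10 hours and 9 minutes leg 3 → 8:08 AM UTC (Apr 9).
Add 5 hours 1 minute layover in Dhaka → 1:09 PM UTC.
Add 7 hours 55 minutes leg 4 → 9:04 PM UTC.
Delhi is UTC+5:30, so local arrival = 9:04 PM + 5:30 = 2:34 AM on Apr 10.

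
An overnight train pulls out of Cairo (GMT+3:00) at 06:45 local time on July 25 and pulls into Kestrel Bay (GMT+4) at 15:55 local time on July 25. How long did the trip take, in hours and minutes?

Kestrel Bay is 1:00 ahead of Cairo.
Clock-face elapsed time (ignoring zones) is 9 hours 10 minutes.
Actual elapsed = 9 hours 10 minutes − 1:00 = 8 hours 10 minutes.

8 hours 10 minutes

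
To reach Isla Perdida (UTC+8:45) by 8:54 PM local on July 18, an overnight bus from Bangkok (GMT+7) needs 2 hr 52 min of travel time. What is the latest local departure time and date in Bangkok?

4:17 PM on July 18

Target arrival in UTC: 8:54 PM − 8:45 = 12:09 PM on Jul 18.
Subtract 2 hours 52 minutes → departure 9:17 AM UTC on Jul 18.
Bangkok is UTC+7:00: 9:17 AM + 7:00 = 4:17 PM on Jul 18.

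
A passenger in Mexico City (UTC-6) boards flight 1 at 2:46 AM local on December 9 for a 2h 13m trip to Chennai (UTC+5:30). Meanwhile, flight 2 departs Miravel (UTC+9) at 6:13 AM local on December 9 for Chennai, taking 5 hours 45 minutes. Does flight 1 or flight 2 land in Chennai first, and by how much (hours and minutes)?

Flight 1 in UTC: 2:46 AM + 6:00 = 8:46 AM on Dec 9.
+2 hours and 13 minutes → arrive 10:59 AM UTC on Dec 9.
Flight 2 in UTC: 6:13 AM − 9:00 = 9:13 PM on Dec 8.
+5 hours and 45 minutes → arrive 2:58 AM UTC on Dec 9.
Flight 2 lands earlier by 8 hours 1 minute.

the second, by 8 hours 1 minute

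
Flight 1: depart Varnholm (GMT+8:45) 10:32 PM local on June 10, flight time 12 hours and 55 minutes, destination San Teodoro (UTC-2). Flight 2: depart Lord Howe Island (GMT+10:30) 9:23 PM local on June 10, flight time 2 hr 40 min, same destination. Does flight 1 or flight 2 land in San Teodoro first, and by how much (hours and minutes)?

Flight 1 in UTC: 10:32 PM − 8:45 = 1:47 PM on Jun 10.
+12 hours and 55 minutes → arrive 2:42 AM UTC on Jun 11.
Flight 2 in UTC: 9:23 PM − 10:30 = 10:53 AM on Jun 10.
+2 hours and 40 minutes → arrive 1:33 PM UTC on Jun 10.
Flight 2 lands earlier by 13 hours 9 minutes.

the second, by 13 hours 9 minutes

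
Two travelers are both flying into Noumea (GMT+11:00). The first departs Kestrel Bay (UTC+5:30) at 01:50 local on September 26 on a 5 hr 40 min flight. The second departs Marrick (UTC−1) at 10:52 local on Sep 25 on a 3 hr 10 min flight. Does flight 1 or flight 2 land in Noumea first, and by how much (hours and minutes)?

Flight 1 in UTC: 01:50 − 5:30 = 20:20 on Sep 25.
+5 hours and 40 minutes → arrive 02:00 UTC on Sep 26.
Flight 2 in UTC: 10:52 + 1:00 = 11:52 on Sep 25.
+3 hours and 10 minutes → arrive 15:02 UTC on Sep 25.
Flight 2 lands earlier by 10 hours 58 minutes.

the second, by 10 hours 58 minutes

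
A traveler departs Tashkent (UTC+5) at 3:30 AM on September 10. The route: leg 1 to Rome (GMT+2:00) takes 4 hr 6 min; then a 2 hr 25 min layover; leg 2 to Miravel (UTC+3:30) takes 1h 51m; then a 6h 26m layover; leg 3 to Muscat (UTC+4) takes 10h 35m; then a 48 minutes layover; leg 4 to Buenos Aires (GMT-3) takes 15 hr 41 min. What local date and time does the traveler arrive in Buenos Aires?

Convert departure to UTC: 3:30 AM − 5:00 = 10:30 PM UTC on Sep 9.
Add 4 hours and 6 minutes leg 1 → 2:36 AM UTC (Sep 10).
Add 2 hours and 25 minutes layover in Rome → 5:01 AM UTC.
Add 1 hour 51 minutes leg 2 → 6:52 AM UTC.
Add 6 hours 26 minutes layover in Miravel → 1:18 PM UTC.
Add 10 hours and 35 minutes leg 3 → 11:53 PM UTC.
Add 48 minutes layover in Muscat → 12:41 AM UTC (Sep 11).
Add 15 hours and 41 minutes leg 4 → 4:22 PM UTC.
Buenos Aires is UTC−3:00, so local arrival = 4:22 PM − 3:00 = 1:22 PM on Sep 11.

1:22 PM on September 11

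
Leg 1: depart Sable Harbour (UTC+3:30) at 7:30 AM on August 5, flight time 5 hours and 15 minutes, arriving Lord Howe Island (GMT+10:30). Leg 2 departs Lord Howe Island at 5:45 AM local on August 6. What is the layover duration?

Convert departure to UTC: 7:30 AM − 3:30 = 4:00 AM UTC on Aug 5.
Add 5 hours 15 minutes flight time → 9:15 AM UTC.
Lord Howe Island is UTC+10:30, so local arrival = 9:15 AM + 10:30 = 7:45 PM on Aug 5.
Layover = 5:45 AM − 7:45 PM (+1 day) = 10 hours.

10 hours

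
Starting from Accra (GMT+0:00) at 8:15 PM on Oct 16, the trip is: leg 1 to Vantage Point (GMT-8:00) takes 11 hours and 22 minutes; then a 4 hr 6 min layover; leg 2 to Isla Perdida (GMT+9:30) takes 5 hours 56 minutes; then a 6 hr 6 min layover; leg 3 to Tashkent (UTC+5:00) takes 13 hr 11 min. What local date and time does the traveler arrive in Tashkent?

Accra is at UTC+0, so departure is already 8:15 PM UTC on Oct 16.
Add 11 hours 22 minutes leg 1 → 7:37 AM UTC (Oct 17).
Add 4 hours and 6 minutes layover in Vantage Point → 11:43 AM UTC.
Add 5 hours and 56 minutes leg 2 → 5:39 PM UTC.
Add 6 hours and 6 minutes layover in Isla Perdida → 11:45 PM UTC.
Add 13 hours and 11 minutes leg 3 → 12:56 PM UTC (Oct 18).
Tashkent is UTC+5:00, so local arrival = 12:56 PM + 5:00 = 5:56 PM on Oct 18.

5:56 PM on Oct 18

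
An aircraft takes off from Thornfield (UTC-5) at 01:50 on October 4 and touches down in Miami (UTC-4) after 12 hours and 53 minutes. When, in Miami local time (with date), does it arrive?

Convert departure to UTC: 01:50 + 5:00 = 06:50 UTC on Oct 4.
Add 12 hours 53 minutes travel time → 19:43 UTC.
Miami is UTC−4:00, so local arrival = 19:43 − 4:00 = 15:43 on Oct 4.

15:43 on October 4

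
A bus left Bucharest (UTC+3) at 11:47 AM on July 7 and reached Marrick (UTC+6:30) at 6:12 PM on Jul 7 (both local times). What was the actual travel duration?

2 hours 55 minutes

Departure in UTC: 11:47 AM − 3:00 = 8:47 AM on Jul 7.
Arrival in UTC: 6:12 PM − 6:30 = 11:42 AM on Jul 7.
Elapsed = 11:42 AM − 8:47 AM = 2 hours 55 minutes.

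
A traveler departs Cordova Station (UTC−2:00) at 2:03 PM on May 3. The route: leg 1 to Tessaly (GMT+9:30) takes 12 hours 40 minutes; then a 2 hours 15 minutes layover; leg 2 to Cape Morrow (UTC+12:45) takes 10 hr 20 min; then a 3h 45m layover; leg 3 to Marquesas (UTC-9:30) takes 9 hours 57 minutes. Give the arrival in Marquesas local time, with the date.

Convert departure to UTC: 2:03 PM + 2:00 = 4:03 PM UTC on May 3.
Add 12 hours 40 minutes leg 1 → 4:43 AM UTC (May 4).
Add 2 hours and 15 minutes layover in Tessaly → 6:58 AM UTC.
Add 10 hours 20 minutes leg 2 → 5:18 PM UTC.
Add 3 hours and 45 minutes layover in Cape Morrow → 9:03 PM UTC.
Add 9 hours and 57 minutes leg 3 → 7:00 AM UTC (May 5).
Marquesas is UTC−9:30, so local arrival = 7:00 AM − 9:30 = 9:30 PM on May 4.

9:30 PM on May 4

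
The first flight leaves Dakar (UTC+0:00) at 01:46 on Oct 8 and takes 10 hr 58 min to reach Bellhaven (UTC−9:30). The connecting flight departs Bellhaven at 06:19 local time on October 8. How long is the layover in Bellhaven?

Dakar is at UTC+0, so departure is already 01:46 UTC on Oct 8.
Add 10 hours 58 minutes flight time → 12:44 UTC.
Bellhaven is UTC−9:30, so local arrival = 12:44 − 9:30 = 03:14 on Oct 8.
Layover = 06:19 − 03:14 = 3 hours 5 minutes.

3 hours 5 minutes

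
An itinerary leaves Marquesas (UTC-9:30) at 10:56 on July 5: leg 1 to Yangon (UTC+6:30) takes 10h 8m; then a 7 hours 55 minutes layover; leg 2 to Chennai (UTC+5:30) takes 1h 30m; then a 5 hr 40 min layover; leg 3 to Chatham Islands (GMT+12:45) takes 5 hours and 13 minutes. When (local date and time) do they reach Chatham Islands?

Convert departure to UTC: 10:56 + 9:30 = 20:26 UTC on Jul 5.
Add 10 hours and 8 minutes leg 1 → 06:34 UTC (Jul 6).
Add 7 hours and 55 minutes layover in Yangon → 14:29 UTC.
Add 1 hour and 30 minutes leg 2 → 15:59 UTC.
Add 5 hours and 40 minutes layover in Chennai → 21:39 UTC.
Add 5 hours 13 minutes leg 3 → 02:52 UTC (Jul 7).
Chatham Islands is UTC+12:45, so local arrival = 02:52 + 12:45 = 15:37 on Jul 7.

15:37 on July 7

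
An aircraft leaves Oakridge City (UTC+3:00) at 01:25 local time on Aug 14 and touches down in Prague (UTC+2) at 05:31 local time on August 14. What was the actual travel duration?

Departure in UTC: 01:25 − 3:00 = 22:25 on Aug 13.
Arrival in UTC: 05:31 − 2:00 = 03:31 on Aug 14.
Elapsed = 03:31 − 22:25 (+1 day) = 5 hours 6 minutes.

5 hours 6 minutes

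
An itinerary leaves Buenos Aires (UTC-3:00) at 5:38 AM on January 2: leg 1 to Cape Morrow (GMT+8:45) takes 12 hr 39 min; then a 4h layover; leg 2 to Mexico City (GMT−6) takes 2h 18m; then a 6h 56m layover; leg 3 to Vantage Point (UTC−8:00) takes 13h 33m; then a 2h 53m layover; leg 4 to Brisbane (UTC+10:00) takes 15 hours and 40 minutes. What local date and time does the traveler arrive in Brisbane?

4:37 AM on Jan 5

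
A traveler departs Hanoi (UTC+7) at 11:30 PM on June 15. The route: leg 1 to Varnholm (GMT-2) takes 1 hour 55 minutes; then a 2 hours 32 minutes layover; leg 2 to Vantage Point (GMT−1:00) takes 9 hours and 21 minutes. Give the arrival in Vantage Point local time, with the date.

Convert departure to UTC: 11:30 PM − 7:00 = 4:30 PM UTC on Jun 15.
Add 1 hour 55 minutes leg 1 → 6:25 PM UTC.
Add 2 hours 32 minutes layover in Varnholm → 8:57 PM UTC.
Add 9 hours and 21 minutes leg 2 → 6:18 AM UTC (Jun 16).
Vantage Point is UTC−1:00, so local arrival = 6:18 AM − 1:00 = 5:18 AM on Jun 16.

5:18 AM on June 16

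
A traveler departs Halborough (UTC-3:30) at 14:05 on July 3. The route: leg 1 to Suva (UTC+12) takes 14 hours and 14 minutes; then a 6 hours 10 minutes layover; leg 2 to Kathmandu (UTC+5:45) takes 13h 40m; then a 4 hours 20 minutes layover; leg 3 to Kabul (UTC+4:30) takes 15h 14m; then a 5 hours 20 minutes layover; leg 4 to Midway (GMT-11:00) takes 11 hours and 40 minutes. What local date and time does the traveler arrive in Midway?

05:13 on July 6

Convert departure to UTC: 14:05 + 3:30 = 17:35 UTC on Jul 3.
Add 14 hours and 14 minutes leg 1 → 07:49 UTC (Jul 4).
Add 6 hours 10 minutes layover in Suva → 13:59 UTC.
Add 13 hours 40 minutes leg 2 → 03:39 UTC (Jul 5).
Add 4 hours and 20 minutes layover in Kathmandu → 07:59 UTC.
Add 15 hours and 14 minutes leg 3 → 23:13 UTC.
Add 5 hours 20 minutes layover in Kabul → 04:33 UTC (Jul 6).
Add 11 hours 40 minutes leg 4 → 16:13 UTC.
Midway is UTC−11:00, so local arrival = 16:13 − 11:00 = 05:13 on Jul 6.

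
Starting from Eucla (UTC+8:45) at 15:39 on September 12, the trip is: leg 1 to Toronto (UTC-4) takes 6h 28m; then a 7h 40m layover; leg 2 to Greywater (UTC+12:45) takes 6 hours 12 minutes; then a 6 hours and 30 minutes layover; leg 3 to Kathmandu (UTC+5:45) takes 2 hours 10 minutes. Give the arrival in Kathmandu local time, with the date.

Convert departure to UTC: 15:39 − 8:45 = 06:54 UTC on Sep 12.
Add 6 hours and 28 minutes leg 1 → 13:22 UTC.
Add 7 hours and 40 minutes layover in Toronto → 21:02 UTC.
Add 6 hours 12 minutes leg 2 → 03:14 UTC (Sep 13).
Add 6 hours 30 minutes layover in Greywater → 09:44 UTC.
Add 2 hours 10 minutes leg 3 → 11:54 UTC.
Kathmandu is UTC+5:45, so local arrival = 11:54 + 5:45 = 17:39 on Sep 13.

17:39 on Sep 13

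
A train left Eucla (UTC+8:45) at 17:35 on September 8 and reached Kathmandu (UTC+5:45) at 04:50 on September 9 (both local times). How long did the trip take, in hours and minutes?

Departure in UTC: 17:35 − 8:45 = 08:50 on Sep 8.
Arrival in UTC: 04:50 − 5:45 = 23:05 on Sep 8.
Elapsed = 23:05 − 08:50 = 14 hours 15 minutes.

14 hours 15 minutes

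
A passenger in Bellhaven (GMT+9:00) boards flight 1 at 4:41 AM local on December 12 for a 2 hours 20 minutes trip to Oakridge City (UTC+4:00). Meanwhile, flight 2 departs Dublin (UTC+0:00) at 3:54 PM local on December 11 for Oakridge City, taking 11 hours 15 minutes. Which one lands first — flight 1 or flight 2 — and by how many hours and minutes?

the first, by 5 hours 8 minutes

Flight 1 in UTC: 4:41 AM − 9:00 = 7:41 PM on Dec 11.
+2 hours and 20 minutes → arrive 10:01 PM UTC on Dec 11.
Flight 2 departs at 3:54 PM UTC (Dec 11).
+11 hours and 15 minutes → arrive 3:09 AM UTC on Dec 12.
Flight 1 lands earlier by 5 hours 8 minutes.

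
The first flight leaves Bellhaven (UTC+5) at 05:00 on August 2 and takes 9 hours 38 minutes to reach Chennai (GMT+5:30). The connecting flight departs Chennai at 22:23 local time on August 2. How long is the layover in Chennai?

7 hours 15 minutes

Convert departure to UTC: 05:00 − 5:00 = 00:00 UTC on Aug 2.
Add 9 hours 38 minutes flight time → 09:38 UTC.
Chennai is UTC+5:30, so local arrival = 09:38 + 5:30 = 15:08 on Aug 2.
Layover = 22:23 − 15:08 = 7 hours 15 minutes.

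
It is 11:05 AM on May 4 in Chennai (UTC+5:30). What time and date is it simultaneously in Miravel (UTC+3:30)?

9:05 AM on May 4

In UTC: 11:05 AM − 5:30 = 5:35 AM on May 4.
Miravel is UTC+3:30: 5:35 AM + 3:30 = 9:05 AM on May 4.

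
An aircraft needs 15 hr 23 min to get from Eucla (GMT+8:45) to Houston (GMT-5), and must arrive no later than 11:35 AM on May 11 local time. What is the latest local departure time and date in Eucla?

9:57 AM on May 11

Target arrival in UTC: 11:35 AM + 5:00 = 4:35 PM on May 11.
Subtract 15 hours and 23 minutes → departure 1:12 AM UTC on May 11.
Eucla is UTC+8:45: 1:12 AM + 8:45 = 9:57 AM on May 11.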